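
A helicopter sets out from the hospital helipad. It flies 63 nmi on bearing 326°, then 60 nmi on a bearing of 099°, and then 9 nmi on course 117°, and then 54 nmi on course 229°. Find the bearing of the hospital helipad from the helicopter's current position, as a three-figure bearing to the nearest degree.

111°

Leg 1 (326°, 63 nmi): east 63 sin 326° = -35.23, north 63 cos 326° = 52.23
Leg 2 (099°, 60 nmi): east 60 sin 99° = 59.26, north 60 cos 99° = -9.39
Leg 3 (117°, 9 nmi): east 9 sin 117° = 8.02, north 9 cos 117° = -4.09
Leg 4 (229°, 54 nmi): east 54 sin 229° = -40.75, north 54 cos 229° = -35.43
Net displacement: -8.70 east, 3.33 north. Direction back to start is (8.70, -3.33): bearing = atan2(8.70, -3.33) mod 360° = 110.94° ≈ 111°.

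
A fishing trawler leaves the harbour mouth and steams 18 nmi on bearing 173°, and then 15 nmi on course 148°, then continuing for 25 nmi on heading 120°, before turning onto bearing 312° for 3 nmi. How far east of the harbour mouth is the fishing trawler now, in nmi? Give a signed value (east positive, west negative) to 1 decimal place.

29.6 nmi

Leg 1 (173°, 18 nmi): east 18 sin 173° = 2.19, north 18 cos 173° = -17.87
Leg 2 (148°, 15 nmi): east 15 sin 148° = 7.95, north 15 cos 148° = -12.72
Leg 3 (120°, 25 nmi): east 25 sin 120° = 21.65, north 25 cos 120° = -12.50
Leg 4 (312°, 3 nmi): east 3 sin 312° = -2.23, north 3 cos 312° = 2.01
Net east component: 29.56 nmi.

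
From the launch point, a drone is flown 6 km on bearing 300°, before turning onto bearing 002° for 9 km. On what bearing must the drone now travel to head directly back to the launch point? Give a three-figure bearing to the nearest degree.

Leg 1 (300°, 6 km): east 6 sin 300° = -5.20, north 6 cos 300° = 3.00
Leg 2 (002°, 9 km): east 9 sin 2° = 0.31, north 9 cos 2° = 8.99
Net displacement: -4.88 east, 11.99 north. Direction back to start is (4.88, -11.99): bearing = atan2(4.88, -11.99) mod 360° = 157.85° ≈ 158°.

158°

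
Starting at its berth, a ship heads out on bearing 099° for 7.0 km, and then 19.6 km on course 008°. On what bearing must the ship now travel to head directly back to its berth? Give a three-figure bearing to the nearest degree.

208°

Leg 1 (099°, 7.0 km): east 7.0 sin 99° = 6.91, north 7.0 cos 99° = -1.10
Leg 2 (008°, 19.6 km): east 19.6 sin 8° = 2.73, north 19.6 cos 8° = 19.41
Net displacement: 9.64 east, 18.31 north. Direction back to start is (-9.64, -18.31): bearing = atan2(-9.64, -18.31) mod 360° = 207.76° ≈ 208°.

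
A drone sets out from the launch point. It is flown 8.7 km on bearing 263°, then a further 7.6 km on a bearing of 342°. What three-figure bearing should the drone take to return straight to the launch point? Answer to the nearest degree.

119°

Leg 1 (263°, 8.7 km): east 8.7 sin 263° = -8.64, north 8.7 cos 263° = -1.06
Leg 2 (342°, 7.6 km): east 7.6 sin 342° = -2.35, north 7.6 cos 342° = 7.23
Net displacement: -10.98 east, 6.17 north. Direction back to start is (10.98, -6.17): bearing = atan2(10.98, -6.17) mod 360° = 119.32° ≈ 119°.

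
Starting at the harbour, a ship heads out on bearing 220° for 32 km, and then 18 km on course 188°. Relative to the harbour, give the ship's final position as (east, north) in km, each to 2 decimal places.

Leg 1 (220°, 32 km): east 32 sin 220° = -20.57, north 32 cos 220° = -24.51
Leg 2 (188°, 18 km): east 18 sin 188° = -2.51, north 18 cos 188° = -17.82
Summing: -23.07 km east, -42.34 km north → (-23.07, -42.34).

(-23.07, -42.34)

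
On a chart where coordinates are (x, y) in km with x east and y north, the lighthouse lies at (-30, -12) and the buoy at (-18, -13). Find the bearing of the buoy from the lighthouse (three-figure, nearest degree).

Δeast = -18 − -30 = 12.00; Δnorth = -13 − -12 = -1.00.
Bearing = atan2(Δeast, Δnorth) mod 360° = 94.76° ≈ 095°.

095°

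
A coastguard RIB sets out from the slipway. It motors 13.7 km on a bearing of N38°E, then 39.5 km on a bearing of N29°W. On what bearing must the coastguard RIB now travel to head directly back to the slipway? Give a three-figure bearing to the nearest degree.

167°

Leg 1 (N38°E, 13.7 km): east 13.7 sin 38° = 8.43, north 13.7 cos 38° = 10.80
Leg 2 (N29°W, 39.5 km): east 39.5 sin 331° = -19.15, north 39.5 cos 331° = 34.55
Net displacement: -10.72 east, 45.34 north. Direction back to start is (10.72, -45.34): bearing = atan2(10.72, -45.34) mod 360° = 166.70° ≈ 167°.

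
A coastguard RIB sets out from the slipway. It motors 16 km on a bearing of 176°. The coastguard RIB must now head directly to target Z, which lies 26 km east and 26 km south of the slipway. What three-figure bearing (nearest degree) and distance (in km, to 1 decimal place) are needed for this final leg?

Leg 1 (176°, 16 km): east 16 sin 176° = 1.12, north 16 cos 176° = -15.96
Current position: (1.12, -15.96). Target: (26, -26). Remaining: Δeast = 24.88, Δnorth = -10.04.
Bearing = atan2(24.88, -10.04) mod 360° = 111.97°; distance = √((24.88)² + (-10.04)²) = 26.833 km.

112°, 26.8 km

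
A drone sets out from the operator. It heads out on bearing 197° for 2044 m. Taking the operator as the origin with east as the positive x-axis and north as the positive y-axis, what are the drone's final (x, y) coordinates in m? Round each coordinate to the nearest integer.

(-598, -1955)

Leg 1 (197°, 2044 m): east 2044 sin 197° = -597.61, north 2044 cos 197° = -1954.69
Summing: -597.61 m east, -1954.69 m north → (-598, -1955).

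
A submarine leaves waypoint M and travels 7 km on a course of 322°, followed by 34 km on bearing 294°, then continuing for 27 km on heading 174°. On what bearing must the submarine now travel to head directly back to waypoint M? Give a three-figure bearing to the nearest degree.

077°

Leg 1 (322°, 7 km): east 7 sin 322° = -4.31, north 7 cos 322° = 5.52
Leg 2 (294°, 34 km): east 34 sin 294° = -31.06, north 34 cos 294° = 13.83
Leg 3 (174°, 27 km): east 27 sin 174° = 2.82, north 27 cos 174° = -26.85
Net displacement: -32.55 east, -7.51 north. Direction back to start is (32.55, 7.51): bearing = atan2(32.55, 7.51) mod 360° = 77.01° ≈ 077°.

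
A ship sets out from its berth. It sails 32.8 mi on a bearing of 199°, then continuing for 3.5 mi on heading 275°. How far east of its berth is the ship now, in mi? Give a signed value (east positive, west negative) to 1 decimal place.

Leg 1 (199°, 32.8 mi): east 32.8 sin 199° = -10.68, north 32.8 cos 199° = -31.01
Leg 2 (275°, 3.5 mi): east 3.5 sin 275° = -3.49, north 3.5 cos 275° = 0.31
Net east component: -14.17 mi.

-14.2 mi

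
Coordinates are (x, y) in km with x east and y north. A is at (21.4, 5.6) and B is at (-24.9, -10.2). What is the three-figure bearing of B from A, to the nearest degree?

251°

Δeast = -24.9 − 21.4 = -46.30; Δnorth = -10.2 − 5.6 = -15.80.
Bearing = atan2(Δeast, Δnorth) mod 360° = 251.16° ≈ 251°.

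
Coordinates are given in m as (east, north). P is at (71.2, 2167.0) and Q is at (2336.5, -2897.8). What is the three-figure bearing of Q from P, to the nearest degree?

156°

Δeast = 2336.5 − 71.2 = 2265.30; Δnorth = -2897.8 − 2167.0 = -5064.80.
Bearing = atan2(Δeast, Δnorth) mod 360° = 155.90° ≈ 156°.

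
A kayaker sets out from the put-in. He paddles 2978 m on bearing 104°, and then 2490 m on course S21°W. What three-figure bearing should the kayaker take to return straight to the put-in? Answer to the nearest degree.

327°

Leg 1 (104°, 2978 m): east 2978 sin 104° = 2889.54, north 2978 cos 104° = -720.44
Leg 2 (S21°W, 2490 m): east 2490 sin 201° = -892.34, north 2490 cos 201° = -2324.62
Net displacement: 1997.20 east, -3045.06 north. Direction back to start is (-1997.20, 3045.06): bearing = atan2(-1997.20, 3045.06) mod 360° = 326.74° ≈ 327°.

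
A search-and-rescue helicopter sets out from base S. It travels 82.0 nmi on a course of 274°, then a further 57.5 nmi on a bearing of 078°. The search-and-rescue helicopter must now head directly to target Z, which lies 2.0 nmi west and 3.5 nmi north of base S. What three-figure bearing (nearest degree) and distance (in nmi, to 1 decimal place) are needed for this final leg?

Leg 1 (274°, 82.0 nmi): east 82.0 sin 274° = -81.80, north 82.0 cos 274° = 5.72
Leg 2 (078°, 57.5 nmi): east 57.5 sin 78° = 56.24, north 57.5 cos 78° = 11.95
Current position: (-25.56, 17.67). Target: (-2.0, 3.5). Remaining: Δeast = 23.56, Δnorth = -14.17.
Bearing = atan2(23.56, -14.17) mod 360° = 121.04°; distance = √((23.56)² + (-14.17)²) = 27.493 nmi.

121°, 27.5 nmi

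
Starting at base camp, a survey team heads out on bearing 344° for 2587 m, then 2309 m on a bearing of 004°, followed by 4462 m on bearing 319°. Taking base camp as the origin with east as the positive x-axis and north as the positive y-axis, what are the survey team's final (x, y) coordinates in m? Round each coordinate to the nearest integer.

Leg 1 (344°, 2587 m): east 2587 sin 344° = -713.07, north 2587 cos 344° = 2486.78
Leg 2 (004°, 2309 m): east 2309 sin 4° = 161.07, north 2309 cos 4° = 2303.38
Leg 3 (319°, 4462 m): east 4462 sin 319° = -2927.34, north 4462 cos 319° = 3367.51
Summing: -3479.34 m east, 8157.67 m north → (-3479, 8158).

(-3479, 8158)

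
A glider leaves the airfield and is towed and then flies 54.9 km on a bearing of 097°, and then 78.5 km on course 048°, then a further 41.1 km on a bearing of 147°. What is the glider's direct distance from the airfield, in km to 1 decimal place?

Leg 1 (097°, 54.9 km): east 54.9 sin 97° = 54.49, north 54.9 cos 97° = -6.69
Leg 2 (048°, 78.5 km): east 78.5 sin 48° = 58.34, north 78.5 cos 48° = 52.53
Leg 3 (147°, 41.1 km): east 41.1 sin 147° = 22.38, north 41.1 cos 147° = -34.47
Net: 135.21 east, 11.37 north. Distance = √((135.21)² + (11.37)²) = 135.689 km.

135.7 km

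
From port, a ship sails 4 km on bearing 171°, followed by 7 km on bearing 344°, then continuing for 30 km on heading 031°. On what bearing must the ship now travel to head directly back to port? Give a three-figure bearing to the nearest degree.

Leg 1 (171°, 4 km): east 4 sin 171° = 0.63, north 4 cos 171° = -3.95
Leg 2 (344°, 7 km): east 7 sin 344° = -1.93, north 7 cos 344° = 6.73
Leg 3 (031°, 30 km): east 30 sin 31° = 15.45, north 30 cos 31° = 25.72
Net displacement: 14.15 east, 28.49 north. Direction back to start is (-14.15, -28.49): bearing = atan2(-14.15, -28.49) mod 360° = 206.41° ≈ 206°.

206°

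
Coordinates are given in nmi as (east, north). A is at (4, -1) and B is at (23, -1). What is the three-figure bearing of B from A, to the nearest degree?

090°

Δeast = 23 − 4 = 19.00; Δnorth = -1 − -1 = 0.00.
Bearing = atan2(Δeast, Δnorth) mod 360° = 90.00° ≈ 090°.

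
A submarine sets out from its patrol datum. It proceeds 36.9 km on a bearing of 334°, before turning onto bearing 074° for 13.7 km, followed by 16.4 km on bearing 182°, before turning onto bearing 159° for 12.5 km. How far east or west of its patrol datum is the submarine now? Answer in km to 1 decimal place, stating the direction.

0.9 km east

Leg 1 (334°, 36.9 km): east 36.9 sin 334° = -16.18, north 36.9 cos 334° = 33.17
Leg 2 (074°, 13.7 km): east 13.7 sin 74° = 13.17, north 13.7 cos 74° = 3.78
Leg 3 (182°, 16.4 km): east 16.4 sin 182° = -0.57, north 16.4 cos 182° = -16.39
Leg 4 (159°, 12.5 km): east 12.5 sin 159° = 4.48, north 12.5 cos 159° = -11.67
Net east component: 0.90 km.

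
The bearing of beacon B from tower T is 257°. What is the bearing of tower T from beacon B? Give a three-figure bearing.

Back-bearing = 257° − 180° = 077°.

077°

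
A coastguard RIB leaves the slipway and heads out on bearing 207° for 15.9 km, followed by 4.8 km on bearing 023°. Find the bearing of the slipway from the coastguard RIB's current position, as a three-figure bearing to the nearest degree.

Leg 1 (207°, 15.9 km): east 15.9 sin 207° = -7.22, north 15.9 cos 207° = -14.17
Leg 2 (023°, 4.8 km): east 4.8 sin 23° = 1.88, north 4.8 cos 23° = 4.42
Net displacement: -5.34 east, -9.75 north. Direction back to start is (5.34, 9.75): bearing = atan2(5.34, 9.75) mod 360° = 28.73° ≈ 029°.

029°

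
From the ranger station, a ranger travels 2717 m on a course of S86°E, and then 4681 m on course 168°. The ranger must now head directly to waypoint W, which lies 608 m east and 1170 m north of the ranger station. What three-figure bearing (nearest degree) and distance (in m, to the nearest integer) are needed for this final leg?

Leg 1 (S86°E, 2717 m): east 2717 sin 94° = 2710.38, north 2717 cos 94° = -189.53
Leg 2 (168°, 4681 m): east 4681 sin 168° = 973.23, north 4681 cos 168° = -4578.71
Current position: (3683.62, -4768.24). Target: (608, 1170). Remaining: Δeast = -3075.62, Δnorth = 5938.24.
Bearing = atan2(-3075.62, 5938.24) mod 360° = 332.62°; distance = √((-3075.62)² + (5938.24)²) = 6687.457 m.

333°, 6687 m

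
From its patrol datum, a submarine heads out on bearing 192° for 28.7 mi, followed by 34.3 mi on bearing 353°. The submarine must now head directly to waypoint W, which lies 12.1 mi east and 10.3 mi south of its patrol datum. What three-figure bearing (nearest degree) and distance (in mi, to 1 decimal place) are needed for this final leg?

126°, 27.6 mi

Leg 1 (192°, 28.7 mi): east 28.7 sin 192° = -5.97, north 28.7 cos 192° = -28.07
Leg 2 (353°, 34.3 mi): east 34.3 sin 353° = -4.18, north 34.3 cos 353° = 34.04
Current position: (-10.15, 5.97). Target: (12.1, -10.3). Remaining: Δeast = 22.25, Δnorth = -16.27.
Bearing = atan2(22.25, -16.27) mod 360° = 126.18°; distance = √((22.25)² + (-16.27)²) = 27.563 mi.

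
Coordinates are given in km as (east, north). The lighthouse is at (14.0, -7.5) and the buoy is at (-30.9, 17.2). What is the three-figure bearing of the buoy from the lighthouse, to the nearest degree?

Δeast = -30.9 − 14.0 = -44.90; Δnorth = 17.2 − -7.5 = 24.70.
Bearing = atan2(Δeast, Δnorth) mod 360° = 298.82° ≈ 299°.

299°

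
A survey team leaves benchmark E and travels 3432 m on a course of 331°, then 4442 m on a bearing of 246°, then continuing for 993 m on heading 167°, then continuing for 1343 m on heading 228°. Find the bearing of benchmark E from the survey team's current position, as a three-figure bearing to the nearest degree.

084°

Leg 1 (331°, 3432 m): east 3432 sin 331° = -1663.87, north 3432 cos 331° = 3001.69
Leg 2 (246°, 4442 m): east 4442 sin 246° = -4057.97, north 4442 cos 246° = -1806.72
Leg 3 (167°, 993 m): east 993 sin 167° = 223.38, north 993 cos 167° = -967.55
Leg 4 (228°, 1343 m): east 1343 sin 228° = -998.04, north 1343 cos 228° = -898.64
Net displacement: -6496.50 east, -671.22 north. Direction back to start is (6496.50, 671.22): bearing = atan2(6496.50, 671.22) mod 360° = 84.10° ≈ 084°.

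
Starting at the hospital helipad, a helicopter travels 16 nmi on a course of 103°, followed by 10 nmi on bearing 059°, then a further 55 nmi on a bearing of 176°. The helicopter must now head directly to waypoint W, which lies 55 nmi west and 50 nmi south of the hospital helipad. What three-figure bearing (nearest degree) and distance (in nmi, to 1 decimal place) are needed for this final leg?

Leg 1 (103°, 16 nmi): east 16 sin 103° = 15.59, north 16 cos 103° = -3.60
Leg 2 (059°, 10 nmi): east 10 sin 59° = 8.57, north 10 cos 59° = 5.15
Leg 3 (176°, 55 nmi): east 55 sin 176° = 3.84, north 55 cos 176° = -54.87
Current position: (28.00, -53.31). Target: (-55, -50). Remaining: Δeast = -83.00, Δnorth = 3.31.
Bearing = atan2(-83.00, 3.31) mod 360° = 272.29°; distance = √((-83.00)² + (3.31)²) = 83.064 nmi.

272°, 83.1 nmi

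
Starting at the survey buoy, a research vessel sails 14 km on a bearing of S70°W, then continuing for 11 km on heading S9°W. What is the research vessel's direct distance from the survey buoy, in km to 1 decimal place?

Leg 1 (S70°W, 14 km): east 14 sin 250° = -13.16, north 14 cos 250° = -4.79
Leg 2 (S9°W, 11 km): east 11 sin 189° = -1.72, north 11 cos 189° = -10.86
Net: -14.88 east, -15.65 north. Distance = √((-14.88)² + (-15.65)²) = 21.594 km.

21.6 km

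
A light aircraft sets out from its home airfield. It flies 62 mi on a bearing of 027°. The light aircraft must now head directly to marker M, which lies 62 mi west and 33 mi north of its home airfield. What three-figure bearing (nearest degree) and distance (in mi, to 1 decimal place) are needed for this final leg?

Leg 1 (027°, 62 mi): east 62 sin 27° = 28.15, north 62 cos 27° = 55.24
Current position: (28.15, 55.24). Target: (-62, 33). Remaining: Δeast = -90.15, Δnorth = -22.24.
Bearing = atan2(-90.15, -22.24) mod 360° = 256.14°; distance = √((-90.15)² + (-22.24)²) = 92.851 mi.

256°, 92.9 mi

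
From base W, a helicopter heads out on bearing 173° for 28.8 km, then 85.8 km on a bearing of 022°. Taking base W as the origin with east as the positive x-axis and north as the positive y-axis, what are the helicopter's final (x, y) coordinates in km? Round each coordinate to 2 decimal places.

(35.65, 50.97)

Leg 1 (173°, 28.8 km): east 28.8 sin 173° = 3.51, north 28.8 cos 173° = -28.59
Leg 2 (022°, 85.8 km): east 85.8 sin 22° = 32.14, north 85.8 cos 22° = 79.55
Summing: 35.65 km east, 50.97 km north → (35.65, 50.97).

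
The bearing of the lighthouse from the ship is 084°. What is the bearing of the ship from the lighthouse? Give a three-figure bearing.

Back-bearing = 084° + 180° = 264°.

264°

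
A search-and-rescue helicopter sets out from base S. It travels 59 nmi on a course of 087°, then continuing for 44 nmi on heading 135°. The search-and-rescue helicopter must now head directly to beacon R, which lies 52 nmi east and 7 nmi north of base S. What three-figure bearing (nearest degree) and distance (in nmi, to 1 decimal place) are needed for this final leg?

313°, 51.7 nmi

Leg 1 (087°, 59 nmi): east 59 sin 87° = 58.92, north 59 cos 87° = 3.09
Leg 2 (135°, 44 nmi): east 44 sin 135° = 31.11, north 44 cos 135° = -31.11
Current position: (90.03, -28.02). Target: (52, 7). Remaining: Δeast = -38.03, Δnorth = 35.02.
Bearing = atan2(-38.03, 35.02) mod 360° = 312.64°; distance = √((-38.03)² + (35.02)²) = 51.703 nmi.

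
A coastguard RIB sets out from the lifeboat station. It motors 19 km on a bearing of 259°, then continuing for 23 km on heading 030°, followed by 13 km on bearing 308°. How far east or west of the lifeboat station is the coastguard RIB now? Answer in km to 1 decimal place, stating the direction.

17.4 km west

Leg 1 (259°, 19 km): east 19 sin 259° = -18.65, north 19 cos 259° = -3.63
Leg 2 (030°, 23 km): east 23 sin 30° = 11.50, north 23 cos 30° = 19.92
Leg 3 (308°, 13 km): east 13 sin 308° = -10.24, north 13 cos 308° = 8.00
Net east component: -17.40 km.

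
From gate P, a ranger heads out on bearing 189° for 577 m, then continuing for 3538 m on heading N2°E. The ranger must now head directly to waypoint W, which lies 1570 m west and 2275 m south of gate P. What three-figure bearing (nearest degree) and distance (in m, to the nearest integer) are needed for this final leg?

197°, 5481 m

Leg 1 (189°, 577 m): east 577 sin 189° = -90.26, north 577 cos 189° = -569.90
Leg 2 (N2°E, 3538 m): east 3538 sin 2° = 123.47, north 3538 cos 2° = 3535.84
Current position: (33.21, 2965.95). Target: (-1570, -2275). Remaining: Δeast = -1603.21, Δnorth = -5240.95.
Bearing = atan2(-1603.21, -5240.95) mod 360° = 197.01°; distance = √((-1603.21)² + (-5240.95)²) = 5480.678 m.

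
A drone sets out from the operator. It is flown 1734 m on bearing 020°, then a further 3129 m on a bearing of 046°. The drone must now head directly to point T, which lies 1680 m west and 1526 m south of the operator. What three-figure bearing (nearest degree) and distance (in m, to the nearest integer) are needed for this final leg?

Leg 1 (020°, 1734 m): east 1734 sin 20° = 593.06, north 1734 cos 20° = 1629.43
Leg 2 (046°, 3129 m): east 3129 sin 46° = 2250.81, north 3129 cos 46° = 2173.59
Current position: (2843.88, 3803.01). Target: (-1680, -1526). Remaining: Δeast = -4523.88, Δnorth = -5329.01.
Bearing = atan2(-4523.88, -5329.01) mod 360° = 220.33°; distance = √((-4523.88)² + (-5329.01)²) = 6990.268 m.

220°, 6990 m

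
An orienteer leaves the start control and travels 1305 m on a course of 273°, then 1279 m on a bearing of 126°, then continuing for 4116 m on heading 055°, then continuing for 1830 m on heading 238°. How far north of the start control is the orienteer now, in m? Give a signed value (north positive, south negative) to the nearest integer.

Leg 1 (273°, 1305 m): east 1305 sin 273° = -1303.21, north 1305 cos 273° = 68.30
Leg 2 (126°, 1279 m): east 1279 sin 126° = 1034.73, north 1279 cos 126° = -751.78
Leg 3 (055°, 4116 m): east 4116 sin 55° = 3371.63, north 4116 cos 55° = 2360.84
Leg 4 (238°, 1830 m): east 1830 sin 238° = -1551.93, north 1830 cos 238° = -969.75
Net north component: 707.61 m.

708 m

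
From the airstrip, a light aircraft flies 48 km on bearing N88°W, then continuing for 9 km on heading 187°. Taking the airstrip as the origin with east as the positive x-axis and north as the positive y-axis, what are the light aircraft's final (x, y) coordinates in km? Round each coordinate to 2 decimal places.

(-49.07, -7.26)

Leg 1 (N88°W, 48 km): east 48 sin 272° = -47.97, north 48 cos 272° = 1.68
Leg 2 (187°, 9 km): east 9 sin 187° = -1.10, north 9 cos 187° = -8.93
Summing: -49.07 km east, -7.26 km north → (-49.07, -7.26).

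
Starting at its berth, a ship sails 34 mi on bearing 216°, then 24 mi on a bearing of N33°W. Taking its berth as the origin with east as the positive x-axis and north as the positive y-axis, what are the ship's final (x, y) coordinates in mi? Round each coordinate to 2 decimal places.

(-33.06, -7.38)

Leg 1 (216°, 34 mi): east 34 sin 216° = -19.98, north 34 cos 216° = -27.51
Leg 2 (N33°W, 24 mi): east 24 sin 327° = -13.07, north 24 cos 327° = 20.13
Summing: -33.06 mi east, -7.38 mi north → (-33.06, -7.38).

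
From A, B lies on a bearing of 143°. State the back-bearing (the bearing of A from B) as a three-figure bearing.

323°

Back-bearing = 143° + 180° = 323°.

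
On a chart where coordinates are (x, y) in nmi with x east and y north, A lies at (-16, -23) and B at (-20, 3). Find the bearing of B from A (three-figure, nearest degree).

351°

Δeast = -20 − -16 = -4.00; Δnorth = 3 − -23 = 26.00.
Bearing = atan2(Δeast, Δnorth) mod 360° = 351.25° ≈ 351°.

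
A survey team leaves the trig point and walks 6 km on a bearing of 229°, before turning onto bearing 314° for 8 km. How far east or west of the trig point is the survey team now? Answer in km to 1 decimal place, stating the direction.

10.3 km west

Leg 1 (229°, 6 km): east 6 sin 229° = -4.53, north 6 cos 229° = -3.94
Leg 2 (314°, 8 km): east 8 sin 314° = -5.75, north 8 cos 314° = 5.56
Net east component: -10.28 km.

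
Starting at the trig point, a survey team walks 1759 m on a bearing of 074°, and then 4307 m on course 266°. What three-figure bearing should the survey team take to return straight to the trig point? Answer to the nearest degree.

Leg 1 (074°, 1759 m): east 1759 sin 74° = 1690.86, north 1759 cos 74° = 484.85
Leg 2 (266°, 4307 m): east 4307 sin 266° = -4296.51, north 4307 cos 266° = -300.44
Net displacement: -2605.65 east, 184.40 north. Direction back to start is (2605.65, -184.40): bearing = atan2(2605.65, -184.40) mod 360° = 94.05° ≈ 094°.

094°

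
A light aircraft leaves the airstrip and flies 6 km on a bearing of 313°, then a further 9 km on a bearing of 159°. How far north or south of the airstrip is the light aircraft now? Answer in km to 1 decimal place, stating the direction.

Leg 1 (313°, 6 km): east 6 sin 313° = -4.39, north 6 cos 313° = 4.09
Leg 2 (159°, 9 km): east 9 sin 159° = 3.23, north 9 cos 159° = -8.40
Net north component: -4.31 km.

4.3 km south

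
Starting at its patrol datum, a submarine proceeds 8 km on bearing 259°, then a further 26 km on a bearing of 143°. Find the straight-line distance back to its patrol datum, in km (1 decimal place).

23.6 km

Leg 1 (259°, 8 km): east 8 sin 259° = -7.85, north 8 cos 259° = -1.53
Leg 2 (143°, 26 km): east 26 sin 143° = 15.65, north 26 cos 143° = -20.76
Net: 7.79 east, -22.29 north. Distance = √((7.79)² + (-22.29)²) = 23.614 km.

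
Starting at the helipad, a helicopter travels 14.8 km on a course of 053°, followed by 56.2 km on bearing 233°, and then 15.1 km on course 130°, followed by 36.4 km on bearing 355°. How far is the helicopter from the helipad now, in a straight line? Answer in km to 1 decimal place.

24.7 km

Leg 1 (053°, 14.8 km): east 14.8 sin 53° = 11.82, north 14.8 cos 53° = 8.91
Leg 2 (233°, 56.2 km): east 56.2 sin 233° = -44.88, north 56.2 cos 233° = -33.82
Leg 3 (130°, 15.1 km): east 15.1 sin 130° = 11.57, north 15.1 cos 130° = -9.71
Leg 4 (355°, 36.4 km): east 36.4 sin 355° = -3.17, north 36.4 cos 355° = 36.26
Net: -24.67 east, 1.64 north. Distance = √((-24.67)² + (1.64)²) = 24.723 km.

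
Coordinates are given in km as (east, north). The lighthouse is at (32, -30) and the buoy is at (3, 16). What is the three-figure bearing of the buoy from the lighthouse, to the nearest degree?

Δeast = 3 − 32 = -29.00; Δnorth = 16 − -30 = 46.00.
Bearing = atan2(Δeast, Δnorth) mod 360° = 327.77° ≈ 328°.

328°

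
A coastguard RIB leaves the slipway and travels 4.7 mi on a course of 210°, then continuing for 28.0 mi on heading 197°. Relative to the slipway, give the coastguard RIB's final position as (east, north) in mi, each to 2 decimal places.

(-10.54, -30.85)

Leg 1 (210°, 4.7 mi): east 4.7 sin 210° = -2.35, north 4.7 cos 210° = -4.07
Leg 2 (197°, 28.0 mi): east 28.0 sin 197° = -8.19, north 28.0 cos 197° = -26.78
Summing: -10.54 mi east, -30.85 mi north → (-10.54, -30.85).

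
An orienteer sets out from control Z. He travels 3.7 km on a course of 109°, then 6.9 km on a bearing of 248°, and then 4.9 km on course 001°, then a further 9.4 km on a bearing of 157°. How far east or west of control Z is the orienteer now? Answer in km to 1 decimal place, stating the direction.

Leg 1 (109°, 3.7 km): east 3.7 sin 109° = 3.50, north 3.7 cos 109° = -1.20
Leg 2 (248°, 6.9 km): east 6.9 sin 248° = -6.40, north 6.9 cos 248° = -2.58
Leg 3 (001°, 4.9 km): east 4.9 sin 1° = 0.09, north 4.9 cos 1° = 4.90
Leg 4 (157°, 9.4 km): east 9.4 sin 157° = 3.67, north 9.4 cos 157° = -8.65
Net east component: 0.86 km.

0.9 km east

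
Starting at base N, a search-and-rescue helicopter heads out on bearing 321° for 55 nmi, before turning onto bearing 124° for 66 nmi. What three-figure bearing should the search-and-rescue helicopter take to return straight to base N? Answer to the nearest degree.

Leg 1 (321°, 55 nmi): east 55 sin 321° = -34.61, north 55 cos 321° = 42.74
Leg 2 (124°, 66 nmi): east 66 sin 124° = 54.72, north 66 cos 124° = -36.91
Net displacement: 20.10 east, 5.84 north. Direction back to start is (-20.10, -5.84): bearing = atan2(-20.10, -5.84) mod 360° = 253.81° ≈ 254°.

254°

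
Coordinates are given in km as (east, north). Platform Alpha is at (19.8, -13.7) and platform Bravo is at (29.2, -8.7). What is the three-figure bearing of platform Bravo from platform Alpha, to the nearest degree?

Δeast = 29.2 − 19.8 = 9.40; Δnorth = -8.7 − -13.7 = 5.00.
Bearing = atan2(Δeast, Δnorth) mod 360° = 61.99° ≈ 062°.

062°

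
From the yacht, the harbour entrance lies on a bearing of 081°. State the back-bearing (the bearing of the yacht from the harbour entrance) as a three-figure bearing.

Back-bearing = 081° + 180° = 261°.

261°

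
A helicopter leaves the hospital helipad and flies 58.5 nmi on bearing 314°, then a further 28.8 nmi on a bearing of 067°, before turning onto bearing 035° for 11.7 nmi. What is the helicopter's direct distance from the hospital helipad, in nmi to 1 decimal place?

62.1 nmi

Leg 1 (314°, 58.5 nmi): east 58.5 sin 314° = -42.08, north 58.5 cos 314° = 40.64
Leg 2 (067°, 28.8 nmi): east 28.8 sin 67° = 26.51, north 28.8 cos 67° = 11.25
Leg 3 (035°, 11.7 nmi): east 11.7 sin 35° = 6.71, north 11.7 cos 35° = 9.58
Net: -8.86 east, 61.47 north. Distance = √((-8.86)² + (61.47)²) = 62.110 nmi.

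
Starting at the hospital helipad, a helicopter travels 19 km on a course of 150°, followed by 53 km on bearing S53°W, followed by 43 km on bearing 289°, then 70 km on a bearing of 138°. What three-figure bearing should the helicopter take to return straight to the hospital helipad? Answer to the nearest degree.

Leg 1 (150°, 19 km): east 19 sin 150° = 9.50, north 19 cos 150° = -16.45
Leg 2 (S53°W, 53 km): east 53 sin 233° = -42.33, north 53 cos 233° = -31.90
Leg 3 (289°, 43 km): east 43 sin 289° = -40.66, north 43 cos 289° = 14.00
Leg 4 (138°, 70 km): east 70 sin 138° = 46.84, north 70 cos 138° = -52.02
Net displacement: -26.65 east, -86.37 north. Direction back to start is (26.65, 86.37): bearing = atan2(26.65, 86.37) mod 360° = 17.15° ≈ 017°.

017°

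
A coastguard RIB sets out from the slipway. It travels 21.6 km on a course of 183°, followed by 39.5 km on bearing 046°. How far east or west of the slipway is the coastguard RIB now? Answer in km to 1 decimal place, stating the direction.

27.3 km east

Leg 1 (183°, 21.6 km): east 21.6 sin 183° = -1.13, north 21.6 cos 183° = -21.57
Leg 2 (046°, 39.5 km): east 39.5 sin 46° = 28.41, north 39.5 cos 46° = 27.44
Net east component: 27.28 km.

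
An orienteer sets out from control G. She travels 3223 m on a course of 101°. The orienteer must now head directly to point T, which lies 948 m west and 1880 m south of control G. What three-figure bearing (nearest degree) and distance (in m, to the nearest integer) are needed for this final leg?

Leg 1 (101°, 3223 m): east 3223 sin 101° = 3163.78, north 3223 cos 101° = -614.98
Current position: (3163.78, -614.98). Target: (-948, -1880). Remaining: Δeast = -4111.78, Δnorth = -1265.02.
Bearing = atan2(-4111.78, -1265.02) mod 360° = 252.90°; distance = √((-4111.78)² + (-1265.02)²) = 4301.982 m.

253°, 4302 m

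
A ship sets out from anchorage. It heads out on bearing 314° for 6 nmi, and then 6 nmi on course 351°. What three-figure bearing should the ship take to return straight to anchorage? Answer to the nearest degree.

152°

Leg 1 (314°, 6 nmi): east 6 sin 314° = -4.32, north 6 cos 314° = 4.17
Leg 2 (351°, 6 nmi): east 6 sin 351° = -0.94, north 6 cos 351° = 5.93
Net displacement: -5.25 east, 10.09 north. Direction back to start is (5.25, -10.09): bearing = atan2(5.25, -10.09) mod 360° = 152.50° ≈ 152°.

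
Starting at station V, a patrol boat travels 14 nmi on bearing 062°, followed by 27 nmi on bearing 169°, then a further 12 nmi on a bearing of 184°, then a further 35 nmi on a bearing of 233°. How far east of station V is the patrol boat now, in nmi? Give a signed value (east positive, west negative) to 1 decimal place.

Leg 1 (062°, 14 nmi): east 14 sin 62° = 12.36, north 14 cos 62° = 6.57
Leg 2 (169°, 27 nmi): east 27 sin 169° = 5.15, north 27 cos 169° = -26.50
Leg 3 (184°, 12 nmi): east 12 sin 184° = -0.84, north 12 cos 184° = -11.97
Leg 4 (233°, 35 nmi): east 35 sin 233° = -27.95, north 35 cos 233° = -21.06
Net east component: -11.28 nmi.

-11.3 nmi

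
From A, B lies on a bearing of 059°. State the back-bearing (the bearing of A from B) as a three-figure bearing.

239°

Back-bearing = 059° + 180° = 239°.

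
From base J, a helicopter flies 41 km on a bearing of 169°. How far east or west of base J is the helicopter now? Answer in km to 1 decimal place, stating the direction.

Leg 1 (169°, 41 km): east 41 sin 169° = 7.82, north 41 cos 169° = -40.25
Net east component: 7.82 km.

7.8 km east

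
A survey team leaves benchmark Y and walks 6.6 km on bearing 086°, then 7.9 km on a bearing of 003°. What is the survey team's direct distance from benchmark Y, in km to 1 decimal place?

10.9 km

Leg 1 (086°, 6.6 km): east 6.6 sin 86° = 6.58, north 6.6 cos 86° = 0.46
Leg 2 (003°, 7.9 km): east 7.9 sin 3° = 0.41, north 7.9 cos 3° = 7.89
Net: 7.00 east, 8.35 north. Distance = √((7.00)² + (8.35)²) = 10.894 km.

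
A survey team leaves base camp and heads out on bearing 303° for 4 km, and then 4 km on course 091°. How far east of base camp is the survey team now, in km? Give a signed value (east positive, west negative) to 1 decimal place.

Leg 1 (303°, 4 km): east 4 sin 303° = -3.35, north 4 cos 303° = 2.18
Leg 2 (091°, 4 km): east 4 sin 91° = 4.00, north 4 cos 91° = -0.07
Net east component: 0.64 km.

0.6 km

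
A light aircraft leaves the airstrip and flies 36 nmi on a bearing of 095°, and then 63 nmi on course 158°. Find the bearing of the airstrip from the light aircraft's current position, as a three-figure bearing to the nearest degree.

Leg 1 (095°, 36 nmi): east 36 sin 95° = 35.86, north 36 cos 95° = -3.14
Leg 2 (158°, 63 nmi): east 63 sin 158° = 23.60, north 63 cos 158° = -58.41
Net displacement: 59.46 east, -61.55 north. Direction back to start is (-59.46, 61.55): bearing = atan2(-59.46, 61.55) mod 360° = 315.99° ≈ 316°.

316°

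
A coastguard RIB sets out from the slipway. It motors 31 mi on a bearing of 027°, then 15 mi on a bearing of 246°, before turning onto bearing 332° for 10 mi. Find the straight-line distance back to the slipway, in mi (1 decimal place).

30.7 mi

Leg 1 (027°, 31 mi): east 31 sin 27° = 14.07, north 31 cos 27° = 27.62
Leg 2 (246°, 15 mi): east 15 sin 246° = -13.70, north 15 cos 246° = -6.10
Leg 3 (332°, 10 mi): east 10 sin 332° = -4.69, north 10 cos 332° = 8.83
Net: -4.32 east, 30.35 north. Distance = √((-4.32)² + (30.35)²) = 30.656 mi.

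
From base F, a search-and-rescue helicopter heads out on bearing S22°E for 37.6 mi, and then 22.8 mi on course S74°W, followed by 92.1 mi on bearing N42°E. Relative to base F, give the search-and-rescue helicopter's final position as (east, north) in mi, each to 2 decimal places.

(53.80, 27.30)

Leg 1 (S22°E, 37.6 mi): east 37.6 sin 158° = 14.09, north 37.6 cos 158° = -34.86
Leg 2 (S74°W, 22.8 mi): east 22.8 sin 254° = -21.92, north 22.8 cos 254° = -6.28
Leg 3 (N42°E, 92.1 mi): east 92.1 sin 42° = 61.63, north 92.1 cos 42° = 68.44
Summing: 53.80 mi east, 27.30 mi north → (53.80, 27.30).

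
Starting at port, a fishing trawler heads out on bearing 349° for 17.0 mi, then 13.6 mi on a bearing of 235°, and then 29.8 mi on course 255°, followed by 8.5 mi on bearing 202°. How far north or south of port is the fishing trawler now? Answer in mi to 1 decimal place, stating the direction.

Leg 1 (349°, 17.0 mi): east 17.0 sin 349° = -3.24, north 17.0 cos 349° = 16.69
Leg 2 (235°, 13.6 mi): east 13.6 sin 235° = -11.14, north 13.6 cos 235° = -7.80
Leg 3 (255°, 29.8 mi): east 29.8 sin 255° = -28.78, north 29.8 cos 255° = -7.71
Leg 4 (202°, 8.5 mi): east 8.5 sin 202° = -3.18, north 8.5 cos 202° = -7.88
Net north component: -6.71 mi.

6.7 mi south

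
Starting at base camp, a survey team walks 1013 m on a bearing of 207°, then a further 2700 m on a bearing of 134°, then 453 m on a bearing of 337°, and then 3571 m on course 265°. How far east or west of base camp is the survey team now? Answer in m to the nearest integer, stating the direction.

Leg 1 (207°, 1013 m): east 1013 sin 207° = -459.89, north 1013 cos 207° = -902.59
Leg 2 (134°, 2700 m): east 2700 sin 134° = 1942.22, north 2700 cos 134° = -1875.58
Leg 3 (337°, 453 m): east 453 sin 337° = -177.00, north 453 cos 337° = 416.99
Leg 4 (265°, 3571 m): east 3571 sin 265° = -3557.41, north 3571 cos 265° = -311.23
Net east component: -2252.09 m.

2252 m west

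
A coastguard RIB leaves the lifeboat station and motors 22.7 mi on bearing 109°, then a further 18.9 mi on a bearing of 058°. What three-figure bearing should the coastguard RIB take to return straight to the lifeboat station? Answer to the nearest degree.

Leg 1 (109°, 22.7 mi): east 22.7 sin 109° = 21.46, north 22.7 cos 109° = -7.39
Leg 2 (058°, 18.9 mi): east 18.9 sin 58° = 16.03, north 18.9 cos 58° = 10.02
Net displacement: 37.49 east, 2.63 north. Direction back to start is (-37.49, -2.63): bearing = atan2(-37.49, -2.63) mod 360° = 265.99° ≈ 266°.

266°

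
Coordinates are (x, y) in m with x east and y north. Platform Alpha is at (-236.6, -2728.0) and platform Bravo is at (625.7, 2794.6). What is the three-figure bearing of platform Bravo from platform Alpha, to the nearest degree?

009°

Δeast = 625.7 − -236.6 = 862.30; Δnorth = 2794.6 − -2728.0 = 5522.60.
Bearing = atan2(Δeast, Δnorth) mod 360° = 8.87° ≈ 009°.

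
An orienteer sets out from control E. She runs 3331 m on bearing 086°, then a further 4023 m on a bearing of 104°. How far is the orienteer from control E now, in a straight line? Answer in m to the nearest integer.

Leg 1 (086°, 3331 m): east 3331 sin 86° = 3322.89, north 3331 cos 86° = 232.36
Leg 2 (104°, 4023 m): east 4023 sin 104° = 3903.50, north 4023 cos 104° = -973.25
Net: 7226.39 east, -740.89 north. Distance = √((7226.39)² + (-740.89)²) = 7264.267 m.

7264 m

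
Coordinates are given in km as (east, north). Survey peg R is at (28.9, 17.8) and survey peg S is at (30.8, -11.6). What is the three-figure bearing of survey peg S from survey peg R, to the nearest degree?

Δeast = 30.8 − 28.9 = 1.90; Δnorth = -11.6 − 17.8 = -29.40.
Bearing = atan2(Δeast, Δnorth) mod 360° = 176.30° ≈ 176°.

176°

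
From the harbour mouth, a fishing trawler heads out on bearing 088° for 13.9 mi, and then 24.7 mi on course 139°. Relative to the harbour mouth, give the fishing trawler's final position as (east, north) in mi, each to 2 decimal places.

Leg 1 (088°, 13.9 mi): east 13.9 sin 88° = 13.89, north 13.9 cos 88° = 0.49
Leg 2 (139°, 24.7 mi): east 24.7 sin 139° = 16.20, north 24.7 cos 139° = -18.64
Summing: 30.10 mi east, -18.16 mi north → (30.10, -18.16).

(30.10, -18.16)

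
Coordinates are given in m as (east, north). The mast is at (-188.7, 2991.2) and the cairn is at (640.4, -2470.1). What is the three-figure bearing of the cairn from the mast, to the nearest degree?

Δeast = 640.4 − -188.7 = 829.10; Δnorth = -2470.1 − 2991.2 = -5461.30.
Bearing = atan2(Δeast, Δnorth) mod 360° = 171.37° ≈ 171°.

171°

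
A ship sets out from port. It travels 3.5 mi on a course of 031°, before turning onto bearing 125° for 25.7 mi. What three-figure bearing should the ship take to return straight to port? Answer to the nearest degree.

297°

Leg 1 (031°, 3.5 mi): east 3.5 sin 31° = 1.80, north 3.5 cos 31° = 3.00
Leg 2 (125°, 25.7 mi): east 25.7 sin 125° = 21.05, north 25.7 cos 125° = -14.74
Net displacement: 22.85 east, -11.74 north. Direction back to start is (-22.85, 11.74): bearing = atan2(-22.85, 11.74) mod 360° = 297.19° ≈ 297°.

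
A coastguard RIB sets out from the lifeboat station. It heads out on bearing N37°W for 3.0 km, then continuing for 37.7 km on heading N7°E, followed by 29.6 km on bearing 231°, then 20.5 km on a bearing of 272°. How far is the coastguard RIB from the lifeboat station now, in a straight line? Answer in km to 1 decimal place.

Leg 1 (N37°W, 3.0 km): east 3.0 sin 323° = -1.81, north 3.0 cos 323° = 2.40
Leg 2 (N7°E, 37.7 km): east 37.7 sin 7° = 4.59, north 37.7 cos 7° = 37.42
Leg 3 (231°, 29.6 km): east 29.6 sin 231° = -23.00, north 29.6 cos 231° = -18.63
Leg 4 (272°, 20.5 km): east 20.5 sin 272° = -20.49, north 20.5 cos 272° = 0.72
Net: -40.70 east, 21.90 north. Distance = √((-40.70)² + (21.90)²) = 46.221 km.

46.2 km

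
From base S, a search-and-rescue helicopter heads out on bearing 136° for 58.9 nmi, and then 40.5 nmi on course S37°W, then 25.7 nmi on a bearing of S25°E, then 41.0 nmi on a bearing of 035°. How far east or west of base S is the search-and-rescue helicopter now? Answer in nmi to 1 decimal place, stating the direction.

Leg 1 (136°, 58.9 nmi): east 58.9 sin 136° = 40.92, north 58.9 cos 136° = -42.37
Leg 2 (S37°W, 40.5 nmi): east 40.5 sin 217° = -24.37, north 40.5 cos 217° = -32.34
Leg 3 (S25°E, 25.7 nmi): east 25.7 sin 155° = 10.86, north 25.7 cos 155° = -23.29
Leg 4 (035°, 41.0 nmi): east 41.0 sin 35° = 23.52, north 41.0 cos 35° = 33.59
Net east component: 50.92 nmi.

50.9 nmi east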